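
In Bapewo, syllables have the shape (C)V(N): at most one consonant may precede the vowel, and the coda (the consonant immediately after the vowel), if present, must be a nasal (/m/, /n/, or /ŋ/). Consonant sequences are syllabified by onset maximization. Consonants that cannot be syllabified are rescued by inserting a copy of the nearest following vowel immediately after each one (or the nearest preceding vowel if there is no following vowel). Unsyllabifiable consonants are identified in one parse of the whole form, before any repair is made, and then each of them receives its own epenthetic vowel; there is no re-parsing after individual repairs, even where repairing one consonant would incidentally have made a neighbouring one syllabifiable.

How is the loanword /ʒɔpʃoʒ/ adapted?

ʒɔpoʃoʒo

The consonants /p/, /ʒ/ cannot be parsed into a legal (C)V(N) syllable (only a nasal (/m/, /n/, or /ŋ/) is licensed in coda position; onsets are limited to one consonant).
Each unlicensed consonant becomes the onset of a new syllable: /p/ → /po/, /ʒ/ → /ʒo/.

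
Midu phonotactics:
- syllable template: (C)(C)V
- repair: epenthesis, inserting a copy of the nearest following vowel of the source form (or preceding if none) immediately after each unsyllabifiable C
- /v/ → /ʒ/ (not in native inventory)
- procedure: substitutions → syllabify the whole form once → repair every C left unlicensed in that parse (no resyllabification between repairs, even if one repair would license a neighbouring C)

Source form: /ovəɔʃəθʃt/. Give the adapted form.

Substitution: /v/ → /ʒ/, giving /oʒəɔʃəθʃt/.
Syllabifying with onset maximization leaves /θ/, /ʃ/, /t/ stranded (no codas are permitted; onsets may contain at most 2 consonants).
Each unlicensed consonant becomes the onset of a new syllable: /θ/ → /θə/, /ʃ/ → /ʃə/, /t/ → /tə/.

oʒəɔʃəθəʃətə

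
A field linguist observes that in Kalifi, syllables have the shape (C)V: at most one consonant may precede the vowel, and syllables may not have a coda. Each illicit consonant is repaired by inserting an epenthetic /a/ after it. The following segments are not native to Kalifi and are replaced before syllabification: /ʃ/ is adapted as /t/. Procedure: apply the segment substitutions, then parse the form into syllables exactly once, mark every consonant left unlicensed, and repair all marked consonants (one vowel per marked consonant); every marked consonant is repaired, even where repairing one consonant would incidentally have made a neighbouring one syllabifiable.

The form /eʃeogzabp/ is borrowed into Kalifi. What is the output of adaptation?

eteogazabapa

Substitution: /ʃ/ → /t/, giving /eteogzabp/.
Syllabifying with onset maximization leaves /g/, /b/, /p/ stranded (no codas are permitted; onsets are limited to one consonant).
Each unlicensed consonant becomes the onset of a new syllable: /g/ → /ga/, /b/ → /ba/, /p/ → /pa/.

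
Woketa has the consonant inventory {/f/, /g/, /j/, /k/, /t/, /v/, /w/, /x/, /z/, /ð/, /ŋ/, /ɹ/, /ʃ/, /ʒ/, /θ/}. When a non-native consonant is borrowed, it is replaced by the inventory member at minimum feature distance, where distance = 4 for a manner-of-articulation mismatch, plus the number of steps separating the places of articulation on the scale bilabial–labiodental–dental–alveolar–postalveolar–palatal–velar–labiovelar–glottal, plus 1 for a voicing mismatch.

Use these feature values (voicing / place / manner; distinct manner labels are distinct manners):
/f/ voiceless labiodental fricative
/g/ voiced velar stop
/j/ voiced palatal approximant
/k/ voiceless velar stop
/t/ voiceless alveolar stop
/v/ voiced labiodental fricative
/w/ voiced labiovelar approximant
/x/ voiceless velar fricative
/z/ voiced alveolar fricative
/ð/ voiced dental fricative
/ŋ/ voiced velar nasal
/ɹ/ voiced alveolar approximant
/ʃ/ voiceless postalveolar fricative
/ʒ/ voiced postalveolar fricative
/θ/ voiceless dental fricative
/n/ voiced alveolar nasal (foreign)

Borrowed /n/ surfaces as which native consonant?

ŋ

/ŋ/ is closest: same manner (nasal), place distance 3 (alveolar→velar), same voicing; total 3. Next closest is /z/ at distance 4.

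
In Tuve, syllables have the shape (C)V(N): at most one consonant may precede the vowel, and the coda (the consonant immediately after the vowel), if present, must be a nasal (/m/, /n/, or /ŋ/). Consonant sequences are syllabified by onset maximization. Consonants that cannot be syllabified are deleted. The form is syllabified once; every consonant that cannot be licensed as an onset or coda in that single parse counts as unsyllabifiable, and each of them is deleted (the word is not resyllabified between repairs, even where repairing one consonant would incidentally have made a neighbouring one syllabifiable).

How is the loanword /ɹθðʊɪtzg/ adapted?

The consonants /ɹ/, /θ/, /t/, /z/, /g/ cannot be parsed into a legal (C)V(N) syllable (only a nasal (/m/, /n/, or /ŋ/) is licensed in coda position; onsets are limited to one consonant).
Deletion applies to /ɹ/, /θ/, /t/, /z/, /g/.

ðʊɪ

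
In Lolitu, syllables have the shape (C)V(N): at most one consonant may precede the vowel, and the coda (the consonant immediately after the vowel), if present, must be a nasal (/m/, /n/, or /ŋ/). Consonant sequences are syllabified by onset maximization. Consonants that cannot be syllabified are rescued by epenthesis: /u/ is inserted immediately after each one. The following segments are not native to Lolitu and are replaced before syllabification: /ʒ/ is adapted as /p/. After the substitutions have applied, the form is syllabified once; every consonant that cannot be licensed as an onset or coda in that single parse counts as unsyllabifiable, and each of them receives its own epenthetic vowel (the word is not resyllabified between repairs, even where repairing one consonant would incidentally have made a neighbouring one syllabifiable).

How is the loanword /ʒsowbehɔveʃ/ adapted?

pusowubehɔveʃu

Substitution: /ʒ/ → /p/, giving /psowbehɔveʃ/.
Syllabifying with onset maximization leaves /p/, /w/, /ʃ/ stranded (only a nasal (/m/, /n/, or /ŋ/) is licensed in coda position; onsets are limited to one consonant).
Epenthesis after each stranded consonant: /p/ → /pu/, /w/ → /wu/, /ʃ/ → /ʃu/.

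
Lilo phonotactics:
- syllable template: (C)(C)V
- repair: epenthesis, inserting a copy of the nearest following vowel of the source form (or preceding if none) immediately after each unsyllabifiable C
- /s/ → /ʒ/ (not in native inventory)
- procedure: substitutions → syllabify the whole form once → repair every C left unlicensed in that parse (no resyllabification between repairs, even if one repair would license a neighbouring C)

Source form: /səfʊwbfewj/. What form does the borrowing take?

ʒəfʊwebfeweje

Substitution: /s/ → /ʒ/, giving /ʒəfʊwbfewj/.
The consonants /w/, /w/, /j/ cannot be parsed into a legal (C)(C)V syllable (no codas are permitted; onsets may contain at most 2 consonants).
Epenthesis after each stranded consonant: /w/ → /we/, /w/ → /we/, /j/ → /je/.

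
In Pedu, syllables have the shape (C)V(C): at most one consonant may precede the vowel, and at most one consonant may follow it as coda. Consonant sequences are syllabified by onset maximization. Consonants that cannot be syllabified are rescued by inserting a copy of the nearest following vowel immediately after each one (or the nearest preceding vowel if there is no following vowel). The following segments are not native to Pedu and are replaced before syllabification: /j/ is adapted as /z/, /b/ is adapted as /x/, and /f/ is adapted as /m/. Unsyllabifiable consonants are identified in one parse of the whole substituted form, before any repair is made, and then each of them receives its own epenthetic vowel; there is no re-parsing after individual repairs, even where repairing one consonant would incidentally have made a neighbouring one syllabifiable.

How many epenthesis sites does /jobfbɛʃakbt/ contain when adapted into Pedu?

After substitution the input is /zoxmxɛʃakxt/.
The unsyllabifiable consonants are /m/, /x/, /t/; each receives one epenthetic vowel.

3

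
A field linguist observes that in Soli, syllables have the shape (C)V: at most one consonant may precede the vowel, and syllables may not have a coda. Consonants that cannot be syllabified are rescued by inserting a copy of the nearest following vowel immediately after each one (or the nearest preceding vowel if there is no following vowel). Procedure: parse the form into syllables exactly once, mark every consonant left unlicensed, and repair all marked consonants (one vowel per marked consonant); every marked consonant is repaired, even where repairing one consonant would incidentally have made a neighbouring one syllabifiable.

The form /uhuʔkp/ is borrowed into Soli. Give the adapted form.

uhuʔukupu

Syllabifying with onset maximization leaves /ʔ/, /k/, /p/ stranded (no codas are permitted; onsets are limited to one consonant).
Epenthesis after each stranded consonant: /ʔ/ → /ʔu/, /k/ → /ku/, /p/ → /pu/.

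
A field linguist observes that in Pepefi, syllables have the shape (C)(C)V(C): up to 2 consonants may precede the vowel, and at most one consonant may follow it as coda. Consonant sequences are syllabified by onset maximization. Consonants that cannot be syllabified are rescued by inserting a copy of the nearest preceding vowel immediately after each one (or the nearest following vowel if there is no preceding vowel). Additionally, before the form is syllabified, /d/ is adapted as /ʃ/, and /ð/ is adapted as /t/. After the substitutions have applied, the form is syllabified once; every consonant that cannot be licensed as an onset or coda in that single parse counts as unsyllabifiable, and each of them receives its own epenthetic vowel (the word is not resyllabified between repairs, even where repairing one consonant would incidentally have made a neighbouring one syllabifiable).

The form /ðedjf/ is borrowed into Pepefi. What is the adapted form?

Substitution: /ð/ → /t/, /d/ → /ʃ/, giving /teʃjf/.
Syllabifying with onset maximization leaves /j/, /f/ stranded (at most one coda consonant is licensed; onsets may contain at most 2 consonants).
Epenthesis after each stranded consonant: /j/ → /je/, /f/ → /fe/.

teʃjefe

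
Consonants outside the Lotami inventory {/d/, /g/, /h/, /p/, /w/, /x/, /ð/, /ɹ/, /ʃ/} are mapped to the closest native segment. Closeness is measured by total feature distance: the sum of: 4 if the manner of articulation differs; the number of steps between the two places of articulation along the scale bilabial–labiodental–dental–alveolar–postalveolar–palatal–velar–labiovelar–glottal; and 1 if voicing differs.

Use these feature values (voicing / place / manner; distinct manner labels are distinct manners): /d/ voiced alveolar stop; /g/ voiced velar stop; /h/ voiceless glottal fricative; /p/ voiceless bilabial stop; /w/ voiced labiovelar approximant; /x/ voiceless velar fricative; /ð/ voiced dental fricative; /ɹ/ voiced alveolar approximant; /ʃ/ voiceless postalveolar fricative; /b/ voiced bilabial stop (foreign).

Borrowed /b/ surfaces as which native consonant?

p

/p/ is closest: same manner (stop), place distance 0 (bilabial→bilabial), voicing differs (+1); total 1. Next closest is /d/ at distance 3.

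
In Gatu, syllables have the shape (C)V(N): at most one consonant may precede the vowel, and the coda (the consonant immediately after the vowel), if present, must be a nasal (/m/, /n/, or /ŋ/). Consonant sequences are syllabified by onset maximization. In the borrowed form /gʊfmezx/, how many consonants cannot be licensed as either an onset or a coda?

Under (C)V(N), the unsyllabifiable consonants are /f/, /z/, /x/ (only a nasal (/m/, /n/, or /ŋ/) is licensed in coda position; onsets are limited to one consonant).

3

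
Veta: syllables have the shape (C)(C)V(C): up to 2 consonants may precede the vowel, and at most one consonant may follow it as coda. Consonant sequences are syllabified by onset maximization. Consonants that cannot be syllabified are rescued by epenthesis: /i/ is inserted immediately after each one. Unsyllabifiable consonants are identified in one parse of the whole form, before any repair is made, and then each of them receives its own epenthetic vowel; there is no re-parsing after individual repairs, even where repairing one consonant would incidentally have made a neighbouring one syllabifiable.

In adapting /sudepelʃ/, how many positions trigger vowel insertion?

The unsyllabifiable consonants are /ʃ/; each receives one epenthetic vowel.

1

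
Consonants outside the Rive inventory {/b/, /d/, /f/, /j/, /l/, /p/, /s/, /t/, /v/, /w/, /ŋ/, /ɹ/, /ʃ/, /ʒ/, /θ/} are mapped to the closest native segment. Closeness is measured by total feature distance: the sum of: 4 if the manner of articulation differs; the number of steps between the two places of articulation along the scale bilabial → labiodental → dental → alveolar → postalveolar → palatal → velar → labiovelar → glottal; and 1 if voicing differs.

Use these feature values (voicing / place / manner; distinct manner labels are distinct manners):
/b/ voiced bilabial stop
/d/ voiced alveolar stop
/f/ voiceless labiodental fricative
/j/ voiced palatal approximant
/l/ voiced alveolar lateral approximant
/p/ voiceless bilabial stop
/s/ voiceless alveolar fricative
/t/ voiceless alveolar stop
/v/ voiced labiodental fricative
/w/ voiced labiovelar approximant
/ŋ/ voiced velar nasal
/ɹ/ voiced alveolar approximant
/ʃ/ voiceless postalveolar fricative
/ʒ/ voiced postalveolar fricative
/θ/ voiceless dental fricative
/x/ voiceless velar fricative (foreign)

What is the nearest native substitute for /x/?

ʃ

/ʃ/ is closest: same manner (fricative), place distance 2 (velar→postalveolar), same voicing; total 2. Next closest is /s/ at distance 3.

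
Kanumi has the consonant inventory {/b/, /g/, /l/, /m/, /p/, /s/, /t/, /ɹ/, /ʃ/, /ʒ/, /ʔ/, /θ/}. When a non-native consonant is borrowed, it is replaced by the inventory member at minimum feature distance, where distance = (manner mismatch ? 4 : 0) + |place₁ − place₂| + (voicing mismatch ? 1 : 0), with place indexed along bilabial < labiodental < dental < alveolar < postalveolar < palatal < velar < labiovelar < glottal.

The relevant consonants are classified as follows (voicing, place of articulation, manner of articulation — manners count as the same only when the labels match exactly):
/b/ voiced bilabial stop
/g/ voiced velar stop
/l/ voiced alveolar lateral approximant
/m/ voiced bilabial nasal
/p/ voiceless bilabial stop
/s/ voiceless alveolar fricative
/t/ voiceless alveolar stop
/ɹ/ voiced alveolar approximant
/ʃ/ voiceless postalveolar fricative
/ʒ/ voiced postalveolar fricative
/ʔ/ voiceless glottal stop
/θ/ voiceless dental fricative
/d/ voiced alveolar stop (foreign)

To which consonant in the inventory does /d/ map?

/t/ is closest: same manner (stop), place distance 0 (alveolar→alveolar), voicing differs (+1); total 1. Next closest is /b/ at distance 3.

t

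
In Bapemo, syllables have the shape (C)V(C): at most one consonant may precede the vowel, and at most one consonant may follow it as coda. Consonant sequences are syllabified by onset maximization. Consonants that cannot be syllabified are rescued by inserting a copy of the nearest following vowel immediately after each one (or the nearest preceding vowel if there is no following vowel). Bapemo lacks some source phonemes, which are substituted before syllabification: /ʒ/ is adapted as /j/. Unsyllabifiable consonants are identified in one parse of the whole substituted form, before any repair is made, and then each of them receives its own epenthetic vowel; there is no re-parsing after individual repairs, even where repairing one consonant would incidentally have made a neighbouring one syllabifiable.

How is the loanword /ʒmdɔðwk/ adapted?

Substitution: /ʒ/ → /j/, giving /jmdɔðwk/.
Syllabifying with onset maximization leaves /j/, /m/, /w/, /k/ stranded (at most one coda consonant is licensed; onsets are limited to one consonant).
Inserting the epenthetic vowel yields /j/ → /jɔ/, /m/ → /mɔ/, /w/ → /wɔ/, /k/ → /kɔ/.

jɔmɔdɔðwɔkɔ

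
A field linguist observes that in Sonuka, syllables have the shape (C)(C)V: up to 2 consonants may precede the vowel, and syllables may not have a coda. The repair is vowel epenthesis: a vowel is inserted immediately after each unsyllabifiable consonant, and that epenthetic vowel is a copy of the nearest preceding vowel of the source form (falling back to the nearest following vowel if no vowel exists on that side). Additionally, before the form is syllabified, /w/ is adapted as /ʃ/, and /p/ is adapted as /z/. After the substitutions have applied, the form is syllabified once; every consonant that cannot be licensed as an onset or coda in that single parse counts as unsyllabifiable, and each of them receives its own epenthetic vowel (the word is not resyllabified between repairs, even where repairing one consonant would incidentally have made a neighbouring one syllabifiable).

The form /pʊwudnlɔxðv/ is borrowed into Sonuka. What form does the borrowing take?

Substitution: /p/ → /z/, /w/ → /ʃ/, giving /zʊʃudnlɔxðv/.
The consonants /d/, /x/, /ð/, /v/ cannot be parsed into a legal (C)(C)V syllable (no codas are permitted; onsets may contain at most 2 consonants).
Each unlicensed consonant becomes the onset of a new syllable: /d/ → /du/, /x/ → /xɔ/, /ð/ → /ðɔ/, /v/ → /vɔ/.

zʊʃudunlɔxɔðɔvɔ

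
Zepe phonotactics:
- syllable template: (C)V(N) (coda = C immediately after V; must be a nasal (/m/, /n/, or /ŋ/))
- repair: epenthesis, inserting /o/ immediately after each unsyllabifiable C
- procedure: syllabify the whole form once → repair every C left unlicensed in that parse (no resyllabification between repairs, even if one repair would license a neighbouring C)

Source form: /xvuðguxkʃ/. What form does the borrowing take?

xovuðoguxokoʃo

The consonants /x/, /ð/, /x/, /k/, /ʃ/ cannot be parsed into a legal (C)V(N) syllable (only a nasal (/m/, /n/, or /ŋ/) is licensed in coda position; onsets are limited to one consonant).
Epenthesis after each stranded consonant: /x/ → /xo/, /ð/ → /ðo/, /x/ → /xo/, /k/ → /ko/, /ʃ/ → /ʃo/.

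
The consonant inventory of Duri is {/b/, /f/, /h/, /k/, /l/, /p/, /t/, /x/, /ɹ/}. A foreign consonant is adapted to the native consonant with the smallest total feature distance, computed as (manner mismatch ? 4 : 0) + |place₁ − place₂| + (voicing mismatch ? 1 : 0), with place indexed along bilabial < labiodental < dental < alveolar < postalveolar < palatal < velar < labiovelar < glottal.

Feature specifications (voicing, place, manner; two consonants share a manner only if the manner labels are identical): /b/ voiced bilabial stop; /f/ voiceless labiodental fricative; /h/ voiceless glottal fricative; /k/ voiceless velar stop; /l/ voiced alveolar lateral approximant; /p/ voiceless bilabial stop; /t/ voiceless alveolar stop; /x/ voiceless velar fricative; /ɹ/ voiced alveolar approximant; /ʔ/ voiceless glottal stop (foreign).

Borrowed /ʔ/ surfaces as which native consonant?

k

/k/ is closest: same manner (stop), place distance 2 (glottal→velar), same voicing; total 2. Next closest is /h/ at distance 4.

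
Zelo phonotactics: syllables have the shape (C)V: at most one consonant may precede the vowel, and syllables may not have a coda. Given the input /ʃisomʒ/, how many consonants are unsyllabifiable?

2

The consonants /m/, /ʒ/ cannot be parsed into a legal (C)V syllable (no codas are permitted; onsets are limited to one consonant).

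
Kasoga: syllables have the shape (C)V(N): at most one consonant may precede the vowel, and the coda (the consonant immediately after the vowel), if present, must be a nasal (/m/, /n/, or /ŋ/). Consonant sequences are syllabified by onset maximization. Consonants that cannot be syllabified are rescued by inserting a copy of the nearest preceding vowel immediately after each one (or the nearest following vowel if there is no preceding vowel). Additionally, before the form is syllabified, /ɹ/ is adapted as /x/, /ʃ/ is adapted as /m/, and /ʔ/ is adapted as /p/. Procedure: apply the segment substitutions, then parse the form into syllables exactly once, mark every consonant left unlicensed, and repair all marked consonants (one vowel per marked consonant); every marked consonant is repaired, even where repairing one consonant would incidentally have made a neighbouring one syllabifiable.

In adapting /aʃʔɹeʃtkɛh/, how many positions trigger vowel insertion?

After substitution the input is /ampxemtkɛh/.
The unsyllabifiable consonants are /p/, /t/, /h/; each receives one epenthetic vowel.

3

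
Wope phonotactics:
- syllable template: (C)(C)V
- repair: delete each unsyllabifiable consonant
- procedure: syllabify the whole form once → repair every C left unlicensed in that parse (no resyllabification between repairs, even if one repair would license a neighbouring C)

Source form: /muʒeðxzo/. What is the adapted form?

muʒexzo

Syllabifying with onset maximization leaves /ð/ stranded (no codas are permitted; onsets may contain at most 2 consonants).
Each unlicensed consonant is deleted: /ð/.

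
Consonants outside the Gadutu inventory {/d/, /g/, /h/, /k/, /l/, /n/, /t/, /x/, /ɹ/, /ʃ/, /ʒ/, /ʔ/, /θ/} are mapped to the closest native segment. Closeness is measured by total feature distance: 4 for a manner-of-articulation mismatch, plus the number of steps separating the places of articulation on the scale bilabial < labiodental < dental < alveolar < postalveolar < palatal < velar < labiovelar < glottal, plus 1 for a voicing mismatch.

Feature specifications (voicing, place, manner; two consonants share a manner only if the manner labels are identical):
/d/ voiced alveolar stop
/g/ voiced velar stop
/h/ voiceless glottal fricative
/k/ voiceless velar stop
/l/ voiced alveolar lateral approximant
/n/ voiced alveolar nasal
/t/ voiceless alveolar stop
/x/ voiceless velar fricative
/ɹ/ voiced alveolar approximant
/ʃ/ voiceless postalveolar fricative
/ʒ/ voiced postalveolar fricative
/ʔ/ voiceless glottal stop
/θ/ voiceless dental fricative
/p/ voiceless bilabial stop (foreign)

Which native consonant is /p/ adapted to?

t

/t/ is closest: same manner (stop), place distance 3 (bilabial→alveolar), same voicing; total 3. Next closest is /d/ at distance 4.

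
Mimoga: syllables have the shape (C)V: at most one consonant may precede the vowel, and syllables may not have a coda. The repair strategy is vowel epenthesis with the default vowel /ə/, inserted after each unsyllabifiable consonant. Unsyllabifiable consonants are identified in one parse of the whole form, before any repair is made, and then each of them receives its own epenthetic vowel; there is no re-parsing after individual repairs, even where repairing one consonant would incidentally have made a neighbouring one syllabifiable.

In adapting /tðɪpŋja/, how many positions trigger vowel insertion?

3

The unsyllabifiable consonants are /t/, /p/, /ŋ/; each receives one epenthetic vowel.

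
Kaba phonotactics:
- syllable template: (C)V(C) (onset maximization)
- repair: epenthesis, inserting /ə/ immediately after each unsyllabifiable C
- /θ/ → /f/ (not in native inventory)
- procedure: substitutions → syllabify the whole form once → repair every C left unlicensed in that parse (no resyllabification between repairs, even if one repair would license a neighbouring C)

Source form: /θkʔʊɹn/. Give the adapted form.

Substitution: /θ/ → /f/, giving /fkʔʊɹn/.
The consonants /f/, /k/, /n/ cannot be parsed into a legal (C)V(C) syllable (at most one coda consonant is licensed; onsets are limited to one consonant).
Each unlicensed consonant becomes the onset of a new syllable: /f/ → /fə/, /k/ → /kə/, /n/ → /nə/.

fəkəʔʊɹnə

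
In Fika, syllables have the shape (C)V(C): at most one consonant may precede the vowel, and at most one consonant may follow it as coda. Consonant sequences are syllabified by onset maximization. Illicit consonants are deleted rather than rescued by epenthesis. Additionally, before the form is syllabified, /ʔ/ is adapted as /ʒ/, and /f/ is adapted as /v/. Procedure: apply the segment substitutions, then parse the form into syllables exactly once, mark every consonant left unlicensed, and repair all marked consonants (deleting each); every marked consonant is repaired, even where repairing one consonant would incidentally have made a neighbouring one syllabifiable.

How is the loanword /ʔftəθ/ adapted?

təθ

Substitution: /ʔ/ → /ʒ/, /f/ → /v/, giving /ʒvtəθ/.
Syllabifying with onset maximization leaves /ʒ/, /v/ stranded (at most one coda consonant is licensed; onsets are limited to one consonant).
Each unlicensed consonant is deleted: /ʒ/, /v/.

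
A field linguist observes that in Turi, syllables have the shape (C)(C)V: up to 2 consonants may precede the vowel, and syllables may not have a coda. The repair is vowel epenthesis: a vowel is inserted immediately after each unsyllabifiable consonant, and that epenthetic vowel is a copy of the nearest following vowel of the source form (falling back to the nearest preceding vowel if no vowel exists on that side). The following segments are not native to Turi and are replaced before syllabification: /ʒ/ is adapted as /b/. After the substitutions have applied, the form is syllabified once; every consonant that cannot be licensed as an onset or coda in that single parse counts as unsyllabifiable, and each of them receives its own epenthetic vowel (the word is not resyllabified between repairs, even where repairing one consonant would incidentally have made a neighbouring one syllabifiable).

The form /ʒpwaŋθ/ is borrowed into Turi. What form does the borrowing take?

Substitution: /ʒ/ → /b/, giving /bpwaŋθ/.
Syllabifying with onset maximization leaves /b/, /ŋ/, /θ/ stranded (no codas are permitted; onsets may contain at most 2 consonants).
Each unlicensed consonant becomes the onset of a new syllable: /b/ → /ba/, /ŋ/ → /ŋa/, /θ/ → /θa/.

bapwaŋaθa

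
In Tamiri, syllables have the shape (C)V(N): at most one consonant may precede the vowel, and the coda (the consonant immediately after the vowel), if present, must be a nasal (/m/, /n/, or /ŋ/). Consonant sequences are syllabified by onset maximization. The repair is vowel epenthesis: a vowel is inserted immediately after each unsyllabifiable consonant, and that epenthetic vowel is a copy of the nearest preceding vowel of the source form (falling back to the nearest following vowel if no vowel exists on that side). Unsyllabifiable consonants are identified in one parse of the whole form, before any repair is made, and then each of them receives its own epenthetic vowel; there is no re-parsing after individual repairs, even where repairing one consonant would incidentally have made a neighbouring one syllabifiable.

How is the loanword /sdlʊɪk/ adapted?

Syllabifying with onset maximization leaves /s/, /d/, /k/ stranded (only a nasal (/m/, /n/, or /ŋ/) is licensed in coda position; onsets are limited to one consonant).
Inserting the epenthetic vowel yields /s/ → /sʊ/, /d/ → /dʊ/, /k/ → /kɪ/.

sʊdʊlʊɪkɪ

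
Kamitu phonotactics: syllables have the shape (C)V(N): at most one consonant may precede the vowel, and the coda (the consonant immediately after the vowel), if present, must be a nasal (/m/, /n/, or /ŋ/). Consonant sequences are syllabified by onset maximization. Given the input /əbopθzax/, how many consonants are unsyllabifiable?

Syllabifying with onset maximization leaves /p/, /θ/, /x/ stranded (only a nasal (/m/, /n/, or /ŋ/) is licensed in coda position; onsets are limited to one consonant).

3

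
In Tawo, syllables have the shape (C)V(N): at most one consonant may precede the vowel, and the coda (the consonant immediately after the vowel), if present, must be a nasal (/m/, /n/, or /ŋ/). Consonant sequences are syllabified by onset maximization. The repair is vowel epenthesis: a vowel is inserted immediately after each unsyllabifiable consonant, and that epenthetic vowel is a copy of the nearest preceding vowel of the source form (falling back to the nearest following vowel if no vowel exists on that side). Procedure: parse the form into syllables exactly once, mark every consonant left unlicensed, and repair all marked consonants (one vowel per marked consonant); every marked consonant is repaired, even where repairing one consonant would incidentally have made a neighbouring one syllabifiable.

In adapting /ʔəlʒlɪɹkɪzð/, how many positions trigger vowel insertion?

5

The unsyllabifiable consonants are /l/, /ʒ/, /ɹ/, /z/, /ð/; each receives one epenthetic vowel.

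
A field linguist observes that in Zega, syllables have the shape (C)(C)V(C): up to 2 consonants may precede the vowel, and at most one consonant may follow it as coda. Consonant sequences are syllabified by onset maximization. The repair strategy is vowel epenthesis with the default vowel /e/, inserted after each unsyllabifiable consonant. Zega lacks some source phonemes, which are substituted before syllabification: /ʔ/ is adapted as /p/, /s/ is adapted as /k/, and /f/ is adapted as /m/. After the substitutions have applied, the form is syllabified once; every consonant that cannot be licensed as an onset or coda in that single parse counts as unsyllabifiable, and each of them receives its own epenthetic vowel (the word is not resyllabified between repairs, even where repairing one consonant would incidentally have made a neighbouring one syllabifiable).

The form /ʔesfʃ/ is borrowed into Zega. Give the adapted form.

pekmeʃe

Substitution: /ʔ/ → /p/, /s/ → /k/, /f/ → /m/, giving /pekmʃ/.
The consonants /m/, /ʃ/ cannot be parsed into a legal (C)(C)V(C) syllable (at most one coda consonant is licensed; onsets may contain at most 2 consonants).
Epenthesis after each stranded consonant: /m/ → /me/, /ʃ/ → /ʃe/.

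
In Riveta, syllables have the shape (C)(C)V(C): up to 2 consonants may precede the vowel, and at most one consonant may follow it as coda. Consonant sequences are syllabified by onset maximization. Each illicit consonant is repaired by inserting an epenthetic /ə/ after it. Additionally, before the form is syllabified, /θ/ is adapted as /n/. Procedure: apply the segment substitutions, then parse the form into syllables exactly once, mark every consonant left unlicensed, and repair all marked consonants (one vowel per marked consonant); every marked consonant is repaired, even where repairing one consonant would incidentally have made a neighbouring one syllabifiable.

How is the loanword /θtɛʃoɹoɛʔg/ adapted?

ntɛʃoɹoɛʔgə

Substitution: /θ/ → /n/, giving /ntɛʃoɹoɛʔg/.
The consonants /g/ cannot be parsed into a legal (C)(C)V(C) syllable (at most one coda consonant is licensed; onsets may contain at most 2 consonants).
Inserting the epenthetic vowel yields /g/ → /gə/.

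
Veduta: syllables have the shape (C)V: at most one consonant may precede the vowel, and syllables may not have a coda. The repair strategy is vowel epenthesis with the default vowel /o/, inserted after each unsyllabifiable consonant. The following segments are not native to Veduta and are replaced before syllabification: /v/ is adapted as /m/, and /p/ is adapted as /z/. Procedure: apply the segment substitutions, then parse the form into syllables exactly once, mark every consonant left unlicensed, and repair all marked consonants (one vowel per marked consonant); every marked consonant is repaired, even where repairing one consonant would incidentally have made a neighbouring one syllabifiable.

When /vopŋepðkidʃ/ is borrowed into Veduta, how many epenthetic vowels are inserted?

5

After substitution the input is /mozŋezðkidʃ/.
The unsyllabifiable consonants are /z/, /z/, /ð/, /d/, /ʃ/; each receives one epenthetic vowel.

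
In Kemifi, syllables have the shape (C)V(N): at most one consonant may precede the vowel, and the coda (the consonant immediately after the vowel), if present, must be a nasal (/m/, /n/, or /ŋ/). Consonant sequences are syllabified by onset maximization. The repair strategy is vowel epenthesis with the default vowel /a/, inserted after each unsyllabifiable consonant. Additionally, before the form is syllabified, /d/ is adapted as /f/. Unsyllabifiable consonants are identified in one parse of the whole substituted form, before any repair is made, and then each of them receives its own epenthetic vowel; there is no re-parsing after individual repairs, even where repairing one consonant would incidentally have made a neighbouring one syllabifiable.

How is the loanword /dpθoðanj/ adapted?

Substitution: /d/ → /f/, giving /fpθoðanj/.
The consonants /f/, /p/, /j/ cannot be parsed into a legal (C)V(N) syllable (only a nasal (/m/, /n/, or /ŋ/) is licensed in coda position; onsets are limited to one consonant).
Inserting the epenthetic vowel yields /f/ → /fa/, /p/ → /pa/, /j/ → /ja/.

fapaθoðanja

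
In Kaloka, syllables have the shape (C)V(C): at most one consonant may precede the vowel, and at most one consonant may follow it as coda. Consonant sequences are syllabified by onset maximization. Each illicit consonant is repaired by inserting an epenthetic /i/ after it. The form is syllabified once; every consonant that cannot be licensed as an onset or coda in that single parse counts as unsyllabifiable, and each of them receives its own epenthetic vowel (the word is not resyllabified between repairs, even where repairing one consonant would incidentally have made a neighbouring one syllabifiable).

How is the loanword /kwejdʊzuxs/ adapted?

kiwejdʊzuxsi

Under (C)V(C), the unsyllabifiable consonants are /k/, /s/ (at most one coda consonant is licensed; onsets are limited to one consonant).
Inserting the epenthetic vowel yields /k/ → /ki/, /s/ → /si/.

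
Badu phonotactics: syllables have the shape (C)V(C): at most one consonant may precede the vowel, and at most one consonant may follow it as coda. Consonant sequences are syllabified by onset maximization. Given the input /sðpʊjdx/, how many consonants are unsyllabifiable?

Under (C)V(C), the unsyllabifiable consonants are /s/, /ð/, /d/, /x/ (at most one coda consonant is licensed; onsets are limited to one consonant).

4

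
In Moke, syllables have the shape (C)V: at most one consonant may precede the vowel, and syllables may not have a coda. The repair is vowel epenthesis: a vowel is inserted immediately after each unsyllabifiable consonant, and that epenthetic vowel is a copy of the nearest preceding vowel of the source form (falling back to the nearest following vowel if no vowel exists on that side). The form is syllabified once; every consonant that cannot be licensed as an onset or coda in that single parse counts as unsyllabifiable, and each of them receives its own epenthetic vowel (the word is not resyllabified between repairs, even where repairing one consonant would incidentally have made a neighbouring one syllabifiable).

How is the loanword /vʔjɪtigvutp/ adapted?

vɪʔɪjɪtigivutupu

Syllabifying with onset maximization leaves /v/, /ʔ/, /g/, /t/, /p/ stranded (no codas are permitted; onsets are limited to one consonant).
Epenthesis after each stranded consonant: /v/ → /vɪ/, /ʔ/ → /ʔɪ/, /g/ → /gi/, /t/ → /tu/, /p/ → /pu/.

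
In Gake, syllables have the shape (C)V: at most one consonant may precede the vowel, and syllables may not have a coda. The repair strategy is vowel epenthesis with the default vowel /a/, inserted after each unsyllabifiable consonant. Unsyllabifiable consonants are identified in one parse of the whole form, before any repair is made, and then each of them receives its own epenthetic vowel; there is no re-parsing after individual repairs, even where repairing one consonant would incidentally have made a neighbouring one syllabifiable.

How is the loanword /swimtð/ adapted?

Syllabifying with onset maximization leaves /s/, /m/, /t/, /ð/ stranded (no codas are permitted; onsets are limited to one consonant).
Inserting the epenthetic vowel yields /s/ → /sa/, /m/ → /ma/, /t/ → /ta/, /ð/ → /ða/.

sawimataða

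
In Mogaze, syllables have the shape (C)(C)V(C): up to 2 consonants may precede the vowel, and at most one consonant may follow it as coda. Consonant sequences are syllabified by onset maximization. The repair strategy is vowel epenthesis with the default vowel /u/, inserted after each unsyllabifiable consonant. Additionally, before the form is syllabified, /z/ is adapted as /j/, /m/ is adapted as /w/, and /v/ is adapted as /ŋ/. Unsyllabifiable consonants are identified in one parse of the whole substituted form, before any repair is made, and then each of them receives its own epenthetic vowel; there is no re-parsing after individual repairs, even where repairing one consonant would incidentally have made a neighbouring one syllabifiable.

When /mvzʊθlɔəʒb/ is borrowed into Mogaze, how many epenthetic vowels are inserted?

After substitution the input is /wŋjʊθlɔəʒb/.
The unsyllabifiable consonants are /w/, /b/; each receives one epenthetic vowel.

2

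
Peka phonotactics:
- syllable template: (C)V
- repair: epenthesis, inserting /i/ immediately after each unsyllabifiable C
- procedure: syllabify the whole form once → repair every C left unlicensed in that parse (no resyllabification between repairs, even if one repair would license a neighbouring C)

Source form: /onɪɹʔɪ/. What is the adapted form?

onɪɹiʔɪ

Syllabifying with onset maximization leaves /ɹ/ stranded (no codas are permitted; onsets are limited to one consonant).
Inserting the epenthetic vowel yields /ɹ/ → /ɹi/.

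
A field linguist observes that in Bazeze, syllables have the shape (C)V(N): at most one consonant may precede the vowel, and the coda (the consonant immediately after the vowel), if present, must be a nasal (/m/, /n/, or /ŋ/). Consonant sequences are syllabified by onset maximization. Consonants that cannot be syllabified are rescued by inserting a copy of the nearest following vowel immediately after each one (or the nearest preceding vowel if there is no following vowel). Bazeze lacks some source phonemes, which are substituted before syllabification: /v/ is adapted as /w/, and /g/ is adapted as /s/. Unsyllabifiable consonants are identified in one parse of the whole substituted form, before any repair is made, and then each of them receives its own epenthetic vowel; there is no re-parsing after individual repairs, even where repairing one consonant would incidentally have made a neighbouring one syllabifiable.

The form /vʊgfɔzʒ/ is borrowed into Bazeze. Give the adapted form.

Substitution: /v/ → /w/, /g/ → /s/, giving /wʊsfɔzʒ/.
The consonants /s/, /z/, /ʒ/ cannot be parsed into a legal (C)V(N) syllable (only a nasal (/m/, /n/, or /ŋ/) is licensed in coda position; onsets are limited to one consonant).
Epenthesis after each stranded consonant: /s/ → /sɔ/, /z/ → /zɔ/, /ʒ/ → /ʒɔ/.

wʊsɔfɔzɔʒɔ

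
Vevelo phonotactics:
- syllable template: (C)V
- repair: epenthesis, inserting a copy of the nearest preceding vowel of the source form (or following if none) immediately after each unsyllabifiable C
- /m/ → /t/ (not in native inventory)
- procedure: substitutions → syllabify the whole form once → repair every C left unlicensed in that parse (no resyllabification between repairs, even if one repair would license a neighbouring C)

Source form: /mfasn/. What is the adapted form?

tafasana

Substitution: /m/ → /t/, giving /tfasn/.
The consonants /t/, /s/, /n/ cannot be parsed into a legal (C)V syllable (no codas are permitted; onsets are limited to one consonant).
Inserting the epenthetic vowel yields /t/ → /ta/, /s/ → /sa/, /n/ → /na/.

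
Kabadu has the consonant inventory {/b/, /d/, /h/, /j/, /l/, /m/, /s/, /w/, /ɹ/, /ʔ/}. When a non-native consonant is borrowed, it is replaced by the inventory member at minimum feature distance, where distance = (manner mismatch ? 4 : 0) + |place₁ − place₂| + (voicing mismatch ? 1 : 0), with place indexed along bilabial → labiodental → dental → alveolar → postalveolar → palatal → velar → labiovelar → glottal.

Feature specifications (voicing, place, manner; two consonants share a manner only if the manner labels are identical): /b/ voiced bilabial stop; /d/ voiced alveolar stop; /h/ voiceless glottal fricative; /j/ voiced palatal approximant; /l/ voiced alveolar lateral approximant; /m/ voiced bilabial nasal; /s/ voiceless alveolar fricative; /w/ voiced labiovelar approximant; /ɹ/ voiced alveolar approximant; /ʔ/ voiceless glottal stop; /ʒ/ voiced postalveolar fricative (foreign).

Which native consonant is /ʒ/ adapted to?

s

/s/ is closest: same manner (fricative), place distance 1 (postalveolar→alveolar), voicing differs (+1); total 2. Next closest is /d/ at distance 5.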